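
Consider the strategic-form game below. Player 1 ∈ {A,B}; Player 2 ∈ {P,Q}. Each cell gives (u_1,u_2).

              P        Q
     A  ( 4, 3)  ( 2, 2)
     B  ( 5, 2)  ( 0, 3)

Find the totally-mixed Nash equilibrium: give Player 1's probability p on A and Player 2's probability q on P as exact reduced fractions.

P1 indiff ⇒ q·4+(1-q)·2 = q·5+(1-q)·0 ⇒ q(-1) = (1-q)(-2) ⇒ q = 2/3
P2 indiff ⇒ p·3+(1-p)·2 = p·2+(1-p)·3 ⇒ p(1) = (1-p)(1) ⇒ p = 1/2

(p,q) = (1/2, 2/3)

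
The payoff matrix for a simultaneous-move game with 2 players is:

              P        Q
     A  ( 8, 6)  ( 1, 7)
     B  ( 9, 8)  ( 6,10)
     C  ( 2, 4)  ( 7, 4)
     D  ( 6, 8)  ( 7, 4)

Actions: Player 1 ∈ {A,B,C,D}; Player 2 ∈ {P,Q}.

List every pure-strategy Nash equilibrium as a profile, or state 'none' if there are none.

(A,P): not NE [P1→B gives 9>8; P2→Q gives 7>6]
(A,Q): not NE [P1→D gives 7>1]
(B,P): not NE [P2→Q gives 10>8]
(B,Q): not NE [P1→D gives 7>6]
(C,P): not NE [P1→B gives 9>2]
(C,Q): NE
(D,P): not NE [P1→B gives 9>6]
(D,Q): not NE [P2→P gives 8>4]

PSNE = {(C,Q)}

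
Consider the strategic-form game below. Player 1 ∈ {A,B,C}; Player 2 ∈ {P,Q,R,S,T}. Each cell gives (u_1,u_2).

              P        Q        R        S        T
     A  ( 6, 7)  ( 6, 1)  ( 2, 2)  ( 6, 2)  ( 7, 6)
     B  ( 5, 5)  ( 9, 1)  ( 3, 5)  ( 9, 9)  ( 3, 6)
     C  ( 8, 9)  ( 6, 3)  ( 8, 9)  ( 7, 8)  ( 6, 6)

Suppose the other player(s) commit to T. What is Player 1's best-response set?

argmax u_1 = {A}

u_1(A vs T) = 7
u_1(B vs T) = 3
u_1(C vs T) = 6
max payoff 7 at {A}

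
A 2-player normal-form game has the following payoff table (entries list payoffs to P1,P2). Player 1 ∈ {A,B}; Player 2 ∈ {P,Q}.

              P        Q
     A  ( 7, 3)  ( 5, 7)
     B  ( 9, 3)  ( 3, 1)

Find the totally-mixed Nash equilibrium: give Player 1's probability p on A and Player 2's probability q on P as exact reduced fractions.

p=1/3, q=1/2

P1 indiff ⇒ q·7+(1-q)·5 = q·9+(1-q)·3 ⇒ q(-2) = (1-q)(-2) ⇒ q = 1/2
P2 indiff ⇒ p·3+(1-p)·3 = p·7+(1-p)·1 ⇒ p(-4) = (1-p)(-2) ⇒ p = 1/3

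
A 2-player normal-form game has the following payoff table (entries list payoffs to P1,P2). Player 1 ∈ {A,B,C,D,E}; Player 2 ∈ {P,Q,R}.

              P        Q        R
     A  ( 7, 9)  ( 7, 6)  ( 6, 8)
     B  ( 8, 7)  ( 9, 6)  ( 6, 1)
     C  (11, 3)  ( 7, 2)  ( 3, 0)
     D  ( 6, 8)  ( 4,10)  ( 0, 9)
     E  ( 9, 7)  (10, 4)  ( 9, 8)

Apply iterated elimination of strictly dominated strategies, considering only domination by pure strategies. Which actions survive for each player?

P1 drop A (E beats it: P:9>7 Q:10>7 R:9>6)
P1 drop B (E beats it: P:9>8 Q:10>9 R:9>6)
P1 drop D (C beats it: P:11>6 Q:7>4 R:3>0)
P2 drop Q (P beats it: C:3>2 E:7>4)
P1→{C,E} P2→{P,R}

Survivors P1:{C,E} P2:{P,R}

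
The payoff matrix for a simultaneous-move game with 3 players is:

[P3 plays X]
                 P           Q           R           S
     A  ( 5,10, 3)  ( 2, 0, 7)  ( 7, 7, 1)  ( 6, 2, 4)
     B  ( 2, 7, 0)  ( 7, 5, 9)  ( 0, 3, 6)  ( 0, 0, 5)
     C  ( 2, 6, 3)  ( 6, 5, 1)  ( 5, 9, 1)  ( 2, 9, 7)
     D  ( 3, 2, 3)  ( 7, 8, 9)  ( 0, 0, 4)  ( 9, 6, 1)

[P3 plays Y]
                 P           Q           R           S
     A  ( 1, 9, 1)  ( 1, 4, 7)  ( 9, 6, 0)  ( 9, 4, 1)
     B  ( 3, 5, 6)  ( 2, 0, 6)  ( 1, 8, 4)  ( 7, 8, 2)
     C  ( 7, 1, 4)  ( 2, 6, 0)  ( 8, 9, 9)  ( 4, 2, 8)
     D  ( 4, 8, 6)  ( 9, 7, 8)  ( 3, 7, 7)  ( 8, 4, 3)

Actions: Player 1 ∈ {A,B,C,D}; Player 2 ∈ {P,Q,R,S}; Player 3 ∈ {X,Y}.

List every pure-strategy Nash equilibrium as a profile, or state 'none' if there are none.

(A,P,X): NE
(A,P,Y): not NE [P1→C gives 7>1; P3→X gives 3>1]
(A,Q,X): not NE [P1→D gives 7>2; P2→P gives 10>0]
(A,Q,Y): not NE [P1→D gives 9>1; P2→P gives 9>4]
(A,R,X): not NE [P2→P gives 10>7]
(A,R,Y): not NE [P2→P gives 9>6; P3→X gives 1>0]
(A,S,X): not NE [P1→D gives 9>6; P2→P gives 10>2]
(A,S,Y): not NE [P2→P gives 9>4; P3→X gives 4>1]
(B,P,X): not NE [P1→A gives 5>2; P3→Y gives 6>0]
(B,P,Y): not NE [P1→C gives 7>3; P2→S gives 8>5]
(B,Q,X): not NE [P2→P gives 7>5]
(B,Q,Y): not NE [P1→D gives 9>2; P2→S gives 8>0; P3→X gives 9>6]
(B,R,X): not NE [P1→A gives 7>0; P2→P gives 7>3]
(B,R,Y): not NE [P1→A gives 9>1; P3→X gives 6>4]
(B,S,X): not NE [P1→D gives 9>0; P2→P gives 7>0]
(B,S,Y): not NE [P1→A gives 9>7; P3→X gives 5>2]
(C,P,X): not NE [P1→A gives 5>2; P2→S gives 9>6; P3→Y gives 4>3]
(C,P,Y): not NE [P2→R gives 9>1]
(C,Q,X): not NE [P1→D gives 7>6; P2→S gives 9>5]
(C,Q,Y): not NE [P1→D gives 9>2; P2→R gives 9>6; P3→X gives 1>0]
(C,R,X): not NE [P1→A gives 7>5; P3→Y gives 9>1]
(C,R,Y): not NE [P1→A gives 9>8]
(C,S,X): not NE [P1→D gives 9>2; P3→Y gives 8>7]
(C,S,Y): not NE [P1→A gives 9>4; P2→R gives 9>2]
(D,P,X): not NE [P1→A gives 5>3; P2→Q gives 8>2; P3→Y gives 6>3]
(D,P,Y): not NE [P1→C gives 7>4]
(D,Q,X): NE
(D,Q,Y): not NE [P2→P gives 8>7; P3→X gives 9>8]
(D,R,X): not NE [P1→A gives 7>0; P2→Q gives 8>0; P3→Y gives 7>4]
(D,R,Y): not NE [P1→A gives 9>3; P2→P gives 8>7]
(D,S,X): not NE [P2→Q gives 8>6; P3→Y gives 3>1]
(D,S,Y): not NE [P1→A gives 9>8; P2→P gives 8>4]

PSNE = {(A,P,X), (D,Q,X)}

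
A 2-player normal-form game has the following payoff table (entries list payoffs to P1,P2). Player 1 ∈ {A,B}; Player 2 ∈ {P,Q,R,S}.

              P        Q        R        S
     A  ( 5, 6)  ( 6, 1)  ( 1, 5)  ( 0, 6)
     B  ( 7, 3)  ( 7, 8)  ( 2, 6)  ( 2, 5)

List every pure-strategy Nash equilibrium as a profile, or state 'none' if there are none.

PSNE = {(B,Q)}

(A,P): not NE [P1→B gives 7>5]
(A,Q): not NE [P1→B gives 7>6; P2→S gives 6>1]
(A,R): not NE [P1→B gives 2>1; P2→S gives 6>5]
(A,S): not NE [P1→B gives 2>0]
(B,P): not NE [P2→Q gives 8>3]
(B,Q): NE
(B,R): not NE [P2→Q gives 8>6]
(B,S): not NE [P2→Q gives 8>5]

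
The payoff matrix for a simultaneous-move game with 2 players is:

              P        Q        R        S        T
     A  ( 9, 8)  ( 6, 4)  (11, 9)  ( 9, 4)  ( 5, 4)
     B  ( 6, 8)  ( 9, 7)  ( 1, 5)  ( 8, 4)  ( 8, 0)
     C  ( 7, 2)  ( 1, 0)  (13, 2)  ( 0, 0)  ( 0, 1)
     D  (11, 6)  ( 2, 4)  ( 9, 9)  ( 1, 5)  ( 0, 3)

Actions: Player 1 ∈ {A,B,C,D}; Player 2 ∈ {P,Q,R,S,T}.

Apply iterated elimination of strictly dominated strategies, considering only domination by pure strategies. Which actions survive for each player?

P2 drop Q (P beats it: A:8>4 B:8>7 C:2>0 D:6>4)
P2 drop S (P beats it: A:8>4 B:8>4 C:2>0 D:6>5)
P2 drop T (P beats it: A:8>4 B:8>0 C:2>1 D:6>3)
P1 drop B (A beats it: P:9>6 R:11>1)
P1→{A,C,D} P2→{P,R}

Survivors P1:{A,C,D} P2:{P,R}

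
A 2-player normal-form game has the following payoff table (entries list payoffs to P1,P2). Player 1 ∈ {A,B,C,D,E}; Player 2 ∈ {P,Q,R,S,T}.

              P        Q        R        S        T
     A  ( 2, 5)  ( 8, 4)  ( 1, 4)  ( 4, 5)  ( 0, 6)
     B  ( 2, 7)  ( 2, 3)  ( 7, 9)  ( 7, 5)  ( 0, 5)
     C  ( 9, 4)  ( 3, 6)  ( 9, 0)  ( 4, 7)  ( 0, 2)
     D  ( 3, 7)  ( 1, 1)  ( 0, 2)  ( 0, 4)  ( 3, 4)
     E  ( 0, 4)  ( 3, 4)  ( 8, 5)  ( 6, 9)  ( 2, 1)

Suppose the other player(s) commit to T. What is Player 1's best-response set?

u_1(A vs T) = 0
u_1(B vs T) = 0
u_1(C vs T) = 0
u_1(D vs T) = 3
u_1(E vs T) = 2
max payoff 3 at {D}

P1 best: {D}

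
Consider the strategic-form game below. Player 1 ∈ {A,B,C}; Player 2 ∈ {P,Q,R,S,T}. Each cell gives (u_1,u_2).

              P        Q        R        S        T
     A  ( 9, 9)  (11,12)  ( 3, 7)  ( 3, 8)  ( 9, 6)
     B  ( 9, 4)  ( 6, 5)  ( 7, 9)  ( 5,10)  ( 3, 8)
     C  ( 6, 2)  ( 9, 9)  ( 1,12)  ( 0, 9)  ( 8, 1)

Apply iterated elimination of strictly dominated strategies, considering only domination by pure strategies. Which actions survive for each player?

Remaining: P1:{A,B} P2:{Q,S}

P1 drop C (A beats it: P:9>6 Q:11>9 R:3>1 S:3>0 T:9>8)
P2 drop P (Q beats it: A:12>9 B:5>4)
P2 drop R (S beats it: A:8>7 B:10>9)
P2 drop T (S beats it: A:8>6 B:10>8)
P1→{A,B} P2→{Q,S}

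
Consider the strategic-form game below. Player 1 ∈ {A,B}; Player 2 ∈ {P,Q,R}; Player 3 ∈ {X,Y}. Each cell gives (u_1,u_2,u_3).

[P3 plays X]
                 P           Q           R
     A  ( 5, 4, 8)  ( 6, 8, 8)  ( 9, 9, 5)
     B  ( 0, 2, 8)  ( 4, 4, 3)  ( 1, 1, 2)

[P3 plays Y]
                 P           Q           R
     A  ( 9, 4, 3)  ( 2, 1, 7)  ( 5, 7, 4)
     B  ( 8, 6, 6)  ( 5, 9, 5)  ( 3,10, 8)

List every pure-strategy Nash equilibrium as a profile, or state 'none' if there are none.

(A,P,X): not NE [P2→R gives 9>4]
(A,P,Y): not NE [P2→R gives 7>4; P3→X gives 8>3]
(A,Q,X): not NE [P2→R gives 9>8]
(A,Q,Y): not NE [P1→B gives 5>2; P2→R gives 7>1; P3→X gives 8>7]
(A,R,X): NE
(A,R,Y): not NE [P3→X gives 5>4]
(B,P,X): not NE [P1→A gives 5>0; P2→Q gives 4>2]
(B,P,Y): not NE [P1→A gives 9>8; P2→R gives 10>6; P3→X gives 8>6]
(B,Q,X): not NE [P1→A gives 6>4; P3→Y gives 5>3]
(B,Q,Y): not NE [P2→R gives 10>9]
(B,R,X): not NE [P1→A gives 9>1; P2→Q gives 4>1; P3→Y gives 8>2]
(B,R,Y): not NE [P1→A gives 5>3]

PSNE = {(A,R,X)}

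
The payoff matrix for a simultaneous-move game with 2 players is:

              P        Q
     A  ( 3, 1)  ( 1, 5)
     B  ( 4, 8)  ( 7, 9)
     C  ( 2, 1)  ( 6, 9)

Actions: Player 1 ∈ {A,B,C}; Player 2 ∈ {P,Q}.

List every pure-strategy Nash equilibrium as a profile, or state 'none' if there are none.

(A,P): not NE [P1→B gives 4>3; P2→Q gives 5>1]
(A,Q): not NE [P1→B gives 7>1]
(B,P): not NE [P2→Q gives 9>8]
(B,Q): NE
(C,P): not NE [P1→B gives 4>2; P2→Q gives 9>1]
(C,Q): not NE [P1→B gives 7>6]

NE set: (B,Q)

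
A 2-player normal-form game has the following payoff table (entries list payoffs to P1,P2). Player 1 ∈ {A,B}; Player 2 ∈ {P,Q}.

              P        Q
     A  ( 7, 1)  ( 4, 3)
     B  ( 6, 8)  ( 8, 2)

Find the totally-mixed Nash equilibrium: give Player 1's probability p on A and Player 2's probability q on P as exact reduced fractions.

P1 mixes 3/4 on A; P2 mixes 4/5 on P

P1 indiff ⇒ q·7+(1-q)·4 = q·6+(1-q)·8 ⇒ q(1) = (1-q)(4) ⇒ q = 4/5
P2 indiff ⇒ p·1+(1-p)·8 = p·3+(1-p)·2 ⇒ p(-2) = (1-p)(-6) ⇒ p = 3/4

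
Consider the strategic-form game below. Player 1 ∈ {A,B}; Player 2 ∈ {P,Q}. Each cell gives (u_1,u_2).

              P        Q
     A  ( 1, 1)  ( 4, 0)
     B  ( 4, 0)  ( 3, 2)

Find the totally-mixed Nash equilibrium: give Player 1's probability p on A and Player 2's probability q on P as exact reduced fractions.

p=2/3, q=1/4

P1 indiff ⇒ q·1+(1-q)·4 = q·4+(1-q)·3 ⇒ q(-3) = (1-q)(-1) ⇒ q = 1/4
P2 indiff ⇒ p·1+(1-p)·0 = p·0+(1-p)·2 ⇒ p(1) = (1-p)(2) ⇒ p = 2/3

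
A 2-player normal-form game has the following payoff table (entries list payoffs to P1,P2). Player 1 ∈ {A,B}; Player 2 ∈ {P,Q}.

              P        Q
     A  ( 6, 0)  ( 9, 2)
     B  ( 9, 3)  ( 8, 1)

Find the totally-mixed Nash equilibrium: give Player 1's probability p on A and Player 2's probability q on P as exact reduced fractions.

P1 mixes 1/2 on A; P2 mixes 1/4 on P

P1 indiff ⇒ q·6+(1-q)·9 = q·9+(1-q)·8 ⇒ q(-3) = (1-q)(-1) ⇒ q = 1/4
P2 indiff ⇒ p·0+(1-p)·3 = p·2+(1-p)·1 ⇒ p(-2) = (1-p)(-2) ⇒ p = 1/2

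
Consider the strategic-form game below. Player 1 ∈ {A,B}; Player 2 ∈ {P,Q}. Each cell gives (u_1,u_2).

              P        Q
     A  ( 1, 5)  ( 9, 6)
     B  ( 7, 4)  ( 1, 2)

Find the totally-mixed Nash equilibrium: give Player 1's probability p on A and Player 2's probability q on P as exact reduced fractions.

P1 mixes 2/3 on A; P2 mixes 4/7 on P

P1 indiff ⇒ q·1+(1-q)·9 = q·7+(1-q)·1 ⇒ q(-6) = (1-q)(-8) ⇒ q = 4/7
P2 indiff ⇒ p·5+(1-p)·4 = p·6+(1-p)·2 ⇒ p(-1) = (1-p)(-2) ⇒ p = 2/3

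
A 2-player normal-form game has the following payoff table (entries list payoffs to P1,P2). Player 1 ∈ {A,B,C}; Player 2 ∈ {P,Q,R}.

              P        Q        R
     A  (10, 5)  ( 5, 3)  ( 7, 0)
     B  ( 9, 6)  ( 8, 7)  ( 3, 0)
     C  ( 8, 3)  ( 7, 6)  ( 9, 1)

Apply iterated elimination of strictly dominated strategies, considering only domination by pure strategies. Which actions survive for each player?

Remaining: P1:{A,B} P2:{P,Q}

P2 drop R (P beats it: A:5>0 B:6>0 C:3>1)
P1 drop C (B beats it: P:9>8 Q:8>7)
P1→{A,B} P2→{P,Q}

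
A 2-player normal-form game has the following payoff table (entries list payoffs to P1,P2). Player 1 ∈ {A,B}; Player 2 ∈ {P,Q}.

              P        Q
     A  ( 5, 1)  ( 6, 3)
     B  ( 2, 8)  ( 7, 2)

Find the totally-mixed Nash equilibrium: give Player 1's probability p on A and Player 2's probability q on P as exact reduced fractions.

p=3/4, q=1/4

P1 indiff ⇒ q·5+(1-q)·6 = q·2+(1-q)·7 ⇒ q(3) = (1-q)(1) ⇒ q = 1/4
P2 indiff ⇒ p·1+(1-p)·8 = p·3+(1-p)·2 ⇒ p(-2) = (1-p)(-6) ⇒ p = 3/4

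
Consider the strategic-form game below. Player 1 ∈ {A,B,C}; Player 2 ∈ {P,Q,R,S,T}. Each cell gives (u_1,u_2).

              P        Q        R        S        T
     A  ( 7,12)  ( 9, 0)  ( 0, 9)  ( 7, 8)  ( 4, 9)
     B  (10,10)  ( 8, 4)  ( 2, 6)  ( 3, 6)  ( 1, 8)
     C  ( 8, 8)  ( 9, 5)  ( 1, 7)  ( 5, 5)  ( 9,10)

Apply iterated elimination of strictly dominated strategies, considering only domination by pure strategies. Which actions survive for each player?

P2 drop Q (P beats it: A:12>0 B:10>4 C:8>5)
P2 drop R (P beats it: A:12>9 B:10>6 C:8>7)
P2 drop S (P beats it: A:12>8 B:10>6 C:8>5)
P1 drop A (C beats it: P:8>7 T:9>4)
P1→{B,C} P2→{P,T}

IESDS → P1:{B,C} P2:{P,T}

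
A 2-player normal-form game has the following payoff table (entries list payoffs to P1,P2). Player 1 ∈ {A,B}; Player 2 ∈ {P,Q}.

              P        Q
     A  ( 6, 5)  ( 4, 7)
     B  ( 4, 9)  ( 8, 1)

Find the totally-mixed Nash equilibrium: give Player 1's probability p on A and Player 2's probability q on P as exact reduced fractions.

P1 mixes 4/5 on A; P2 mixes 2/3 on P

P1 indiff ⇒ q·6+(1-q)·4 = q·4+(1-q)·8 ⇒ q(2) = (1-q)(4) ⇒ q = 2/3
P2 indiff ⇒ p·5+(1-p)·9 = p·7+(1-p)·1 ⇒ p(-2) = (1-p)(-8) ⇒ p = 4/5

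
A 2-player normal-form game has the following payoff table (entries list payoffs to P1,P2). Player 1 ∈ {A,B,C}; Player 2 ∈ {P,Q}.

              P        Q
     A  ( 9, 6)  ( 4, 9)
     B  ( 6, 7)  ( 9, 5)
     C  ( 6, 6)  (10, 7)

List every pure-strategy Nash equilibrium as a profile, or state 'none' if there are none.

Nash profiles: (C,Q)

(A,P): not NE [P2→Q gives 9>6]
(A,Q): not NE [P1→C gives 10>4]
(B,P): not NE [P1→A gives 9>6]
(B,Q): not NE [P1→C gives 10>9; P2→P gives 7>5]
(C,P): not NE [P1→A gives 9>6; P2→Q gives 7>6]
(C,Q): NE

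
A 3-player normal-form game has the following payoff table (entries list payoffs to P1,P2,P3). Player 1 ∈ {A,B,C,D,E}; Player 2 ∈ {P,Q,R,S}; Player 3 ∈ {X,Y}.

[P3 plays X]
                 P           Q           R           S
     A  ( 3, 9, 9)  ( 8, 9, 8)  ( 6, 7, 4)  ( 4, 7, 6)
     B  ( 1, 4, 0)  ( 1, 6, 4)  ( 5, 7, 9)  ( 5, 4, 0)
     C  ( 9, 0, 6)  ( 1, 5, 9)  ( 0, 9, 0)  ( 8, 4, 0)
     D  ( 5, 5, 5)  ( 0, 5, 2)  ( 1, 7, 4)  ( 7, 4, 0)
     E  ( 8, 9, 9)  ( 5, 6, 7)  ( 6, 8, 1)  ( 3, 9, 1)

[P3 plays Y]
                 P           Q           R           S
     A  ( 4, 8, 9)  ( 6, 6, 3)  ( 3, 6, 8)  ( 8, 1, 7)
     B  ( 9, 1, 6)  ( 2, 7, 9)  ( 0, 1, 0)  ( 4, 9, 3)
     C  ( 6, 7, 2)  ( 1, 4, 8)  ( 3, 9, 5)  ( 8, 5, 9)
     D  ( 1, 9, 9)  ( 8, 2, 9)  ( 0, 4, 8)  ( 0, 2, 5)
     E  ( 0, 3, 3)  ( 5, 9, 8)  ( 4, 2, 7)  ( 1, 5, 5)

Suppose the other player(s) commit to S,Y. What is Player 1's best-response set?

u_1(A vs S,Y) = 8
u_1(B vs S,Y) = 4
u_1(C vs S,Y) = 8
u_1(D vs S,Y) = 0
u_1(E vs S,Y) = 1
max payoff 8 at {A,C}

BR_1 = {A,C}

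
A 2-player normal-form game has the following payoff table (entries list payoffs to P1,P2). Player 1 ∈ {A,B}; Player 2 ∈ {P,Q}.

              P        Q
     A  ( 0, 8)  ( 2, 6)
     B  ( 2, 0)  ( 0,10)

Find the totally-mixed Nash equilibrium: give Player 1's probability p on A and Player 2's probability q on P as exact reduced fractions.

P1 indiff ⇒ q·0+(1-q)·2 = q·2+(1-q)·0 ⇒ q(-2) = (1-q)(-2) ⇒ q = 1/2
P2 indiff ⇒ p·8+(1-p)·0 = p·6+(1-p)·10 ⇒ p(2) = (1-p)(10) ⇒ p = 5/6

P1 mixes 5/6 on A; P2 mixes 1/2 on P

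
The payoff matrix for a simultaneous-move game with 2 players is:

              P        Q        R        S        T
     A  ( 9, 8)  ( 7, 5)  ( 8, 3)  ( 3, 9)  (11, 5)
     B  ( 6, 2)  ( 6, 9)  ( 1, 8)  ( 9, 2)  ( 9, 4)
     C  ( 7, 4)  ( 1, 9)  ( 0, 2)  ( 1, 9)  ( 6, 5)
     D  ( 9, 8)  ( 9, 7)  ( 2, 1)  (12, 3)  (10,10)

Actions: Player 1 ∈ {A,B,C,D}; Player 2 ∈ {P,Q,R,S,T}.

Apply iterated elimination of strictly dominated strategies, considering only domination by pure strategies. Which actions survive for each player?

P1 drop B (D beats it: P:9>6 Q:9>6 R:2>1 S:12>9 T:10>9)
P1 drop C (A beats it: P:9>7 Q:7>1 R:8>0 S:3>1 T:11>6)
P2 drop Q (P beats it: A:8>5 D:8>7)
P2 drop R (P beats it: A:8>3 D:8>1)
P1→{A,D} P2→{P,S,T}

Survivors P1:{A,D} P2:{P,S,T}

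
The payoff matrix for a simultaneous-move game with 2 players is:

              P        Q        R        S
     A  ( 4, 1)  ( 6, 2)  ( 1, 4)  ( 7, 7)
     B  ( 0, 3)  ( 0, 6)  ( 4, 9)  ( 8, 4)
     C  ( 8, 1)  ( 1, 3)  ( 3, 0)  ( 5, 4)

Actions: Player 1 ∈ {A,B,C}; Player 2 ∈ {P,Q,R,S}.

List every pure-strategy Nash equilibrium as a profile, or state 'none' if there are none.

Nash profiles: (B,R)

(A,P): not NE [P1→C gives 8>4; P2→S gives 7>1]
(A,Q): not NE [P2→S gives 7>2]
(A,R): not NE [P1→B gives 4>1; P2→S gives 7>4]
(A,S): not NE [P1→B gives 8>7]
(B,P): not NE [P1→C gives 8>0; P2→R gives 9>3]
(B,Q): not NE [P1→A gives 6>0; P2→R gives 9>6]
(B,R): NE
(B,S): not NE [P2→R gives 9>4]
(C,P): not NE [P2→S gives 4>1]
(C,Q): not NE [P1→A gives 6>1; P2→S gives 4>3]
(C,R): not NE [P1→B gives 4>3; P2→S gives 4>0]
(C,S): not NE [P1→B gives 8>5]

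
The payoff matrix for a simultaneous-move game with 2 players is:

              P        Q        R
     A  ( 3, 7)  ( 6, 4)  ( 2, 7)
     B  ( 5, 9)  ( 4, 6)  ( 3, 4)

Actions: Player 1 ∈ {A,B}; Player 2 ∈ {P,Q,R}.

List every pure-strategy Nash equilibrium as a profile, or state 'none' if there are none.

NE set: (B,P)

(A,P): not NE [P1→B gives 5>3]
(A,Q): not NE [P2→R gives 7>4]
(A,R): not NE [P1→B gives 3>2]
(B,P): NE
(B,Q): not NE [P1→A gives 6>4; P2→P gives 9>6]
(B,R): not NE [P2→P gives 9>4]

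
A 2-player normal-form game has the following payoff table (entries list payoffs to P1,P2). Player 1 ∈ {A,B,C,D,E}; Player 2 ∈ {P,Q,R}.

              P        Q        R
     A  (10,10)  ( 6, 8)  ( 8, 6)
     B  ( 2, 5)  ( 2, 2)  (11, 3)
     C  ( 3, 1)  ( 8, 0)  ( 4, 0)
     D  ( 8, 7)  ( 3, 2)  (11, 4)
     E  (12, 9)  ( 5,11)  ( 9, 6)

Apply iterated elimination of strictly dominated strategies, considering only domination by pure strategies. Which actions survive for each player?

Remaining: P1:{A,C,E} P2:{P,Q}

P2 drop R (P beats it: A:10>6 B:5>3 C:1>0 D:7>4 E:9>6)
P1 drop B (A beats it: P:10>2 Q:6>2)
P1 drop D (A beats it: P:10>8 Q:6>3)
P1→{A,C,E} P2→{P,Q}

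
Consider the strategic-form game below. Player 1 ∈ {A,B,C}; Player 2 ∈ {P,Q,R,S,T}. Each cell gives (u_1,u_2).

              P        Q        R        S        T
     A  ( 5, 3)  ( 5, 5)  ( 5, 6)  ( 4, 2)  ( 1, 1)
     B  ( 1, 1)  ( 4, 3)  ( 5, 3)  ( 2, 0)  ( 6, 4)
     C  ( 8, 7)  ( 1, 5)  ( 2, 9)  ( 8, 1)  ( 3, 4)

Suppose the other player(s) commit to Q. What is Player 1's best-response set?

u_1(A vs Q) = 5
u_1(B vs Q) = 4
u_1(C vs Q) = 1
max payoff 5 at {A}

BR_1 = {A}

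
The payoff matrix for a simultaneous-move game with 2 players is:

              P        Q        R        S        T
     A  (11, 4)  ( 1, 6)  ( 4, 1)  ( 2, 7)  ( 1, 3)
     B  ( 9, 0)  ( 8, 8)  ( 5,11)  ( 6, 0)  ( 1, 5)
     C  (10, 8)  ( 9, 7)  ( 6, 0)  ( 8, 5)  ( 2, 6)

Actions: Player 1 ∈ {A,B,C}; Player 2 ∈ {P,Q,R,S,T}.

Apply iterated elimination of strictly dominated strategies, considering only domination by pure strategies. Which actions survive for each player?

Remaining: P1:{A,C} P2:{P,Q,S}

P1 drop B (C beats it: P:10>9 Q:9>8 R:6>5 S:8>6 T:2>1)
P2 drop R (P beats it: A:4>1 C:8>0)
P2 drop T (P beats it: A:4>3 C:8>6)
P1→{A,C} P2→{P,Q,S}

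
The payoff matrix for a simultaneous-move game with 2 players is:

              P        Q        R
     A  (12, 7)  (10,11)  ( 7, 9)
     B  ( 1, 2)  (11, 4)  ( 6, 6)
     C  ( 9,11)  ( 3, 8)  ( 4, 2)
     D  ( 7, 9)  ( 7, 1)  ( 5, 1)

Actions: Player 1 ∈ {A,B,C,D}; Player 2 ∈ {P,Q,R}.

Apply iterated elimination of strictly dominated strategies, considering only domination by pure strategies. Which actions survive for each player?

P1 drop C (A beats it: P:12>9 Q:10>3 R:7>4)
P1 drop D (A beats it: P:12>7 Q:10>7 R:7>5)
P2 drop P (Q beats it: A:11>7 B:4>2)
P1→{A,B} P2→{Q,R}

IESDS → P1:{A,B} P2:{Q,R}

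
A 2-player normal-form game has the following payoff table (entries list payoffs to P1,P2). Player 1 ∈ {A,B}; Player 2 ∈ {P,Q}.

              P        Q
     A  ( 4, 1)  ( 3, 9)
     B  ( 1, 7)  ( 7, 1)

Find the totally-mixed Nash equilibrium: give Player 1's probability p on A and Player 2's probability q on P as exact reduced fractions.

(p,q) = (3/7, 4/7)

P1 indiff ⇒ q·4+(1-q)·3 = q·1+(1-q)·7 ⇒ q(3) = (1-q)(4) ⇒ q = 4/7
P2 indiff ⇒ p·1+(1-p)·7 = p·9+(1-p)·1 ⇒ p(-8) = (1-p)(-6) ⇒ p = 3/7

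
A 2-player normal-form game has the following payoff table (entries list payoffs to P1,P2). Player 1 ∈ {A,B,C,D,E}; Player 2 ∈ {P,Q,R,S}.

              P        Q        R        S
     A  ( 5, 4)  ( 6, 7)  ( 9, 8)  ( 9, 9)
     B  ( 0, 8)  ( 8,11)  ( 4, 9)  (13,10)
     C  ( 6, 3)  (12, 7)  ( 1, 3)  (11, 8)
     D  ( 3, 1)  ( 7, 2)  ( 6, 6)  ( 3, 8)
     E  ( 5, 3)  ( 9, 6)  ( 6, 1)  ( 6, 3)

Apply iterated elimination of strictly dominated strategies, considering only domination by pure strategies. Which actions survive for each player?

IESDS → P1:{B,C} P2:{Q,S}

P2 drop P (Q beats it: A:7>4 B:11>8 C:7>3 D:2>1 E:6>3)
P2 drop R (S beats it: A:9>8 B:10>9 C:8>3 D:8>6 E:3>1)
P1 drop A (B beats it: Q:8>6 S:13>9)
P1 drop D (B beats it: Q:8>7 S:13>3)
P1 drop E (C beats it: Q:12>9 S:11>6)
P1→{B,C} P2→{Q,S}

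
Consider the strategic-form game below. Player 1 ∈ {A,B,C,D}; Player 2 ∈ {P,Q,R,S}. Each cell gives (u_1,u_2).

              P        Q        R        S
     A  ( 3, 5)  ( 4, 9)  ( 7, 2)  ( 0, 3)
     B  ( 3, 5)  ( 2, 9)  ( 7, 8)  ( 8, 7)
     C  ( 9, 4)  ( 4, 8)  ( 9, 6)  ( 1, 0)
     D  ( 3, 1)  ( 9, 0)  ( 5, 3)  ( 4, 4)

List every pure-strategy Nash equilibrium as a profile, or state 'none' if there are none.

(A,P): not NE [P1→C gives 9>3; P2→Q gives 9>5]
(A,Q): not NE [P1→D gives 9>4]
(A,R): not NE [P1→C gives 9>7; P2→Q gives 9>2]
(A,S): not NE [P1→B gives 8>0; P2→Q gives 9>3]
(B,P): not NE [P1→C gives 9>3; P2→Q gives 9>5]
(B,Q): not NE [P1→D gives 9>2]
(B,R): not NE [P1→C gives 9>7; P2→Q gives 9>8]
(B,S): not NE [P2→Q gives 9>7]
(C,P): not NE [P2→Q gives 8>4]
(C,Q): not NE [P1→D gives 9>4]
(C,R): not NE [P2→Q gives 8>6]
(C,S): not NE [P1→B gives 8>1; P2→Q gives 8>0]
(D,P): not NE [P1→C gives 9>3; P2→S gives 4>1]
(D,Q): not NE [P2→S gives 4>0]
(D,R): not NE [P1→C gives 9>5; P2→S gives 4>3]
(D,S): not NE [P1→B gives 8>4]

Equilibria: none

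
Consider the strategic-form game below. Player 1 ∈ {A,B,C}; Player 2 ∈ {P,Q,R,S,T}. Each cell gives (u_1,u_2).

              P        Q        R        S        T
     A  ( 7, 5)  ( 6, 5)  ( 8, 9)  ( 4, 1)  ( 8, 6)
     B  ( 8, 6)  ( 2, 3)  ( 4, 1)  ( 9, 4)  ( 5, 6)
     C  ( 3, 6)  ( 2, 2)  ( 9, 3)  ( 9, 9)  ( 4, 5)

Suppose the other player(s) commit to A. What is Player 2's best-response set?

u_2(P vs A) = 5
u_2(Q vs A) = 5
u_2(R vs A) = 9
u_2(S vs A) = 1
u_2(T vs A) = 6
max payoff 9 at {R}

argmax u_2 = {R}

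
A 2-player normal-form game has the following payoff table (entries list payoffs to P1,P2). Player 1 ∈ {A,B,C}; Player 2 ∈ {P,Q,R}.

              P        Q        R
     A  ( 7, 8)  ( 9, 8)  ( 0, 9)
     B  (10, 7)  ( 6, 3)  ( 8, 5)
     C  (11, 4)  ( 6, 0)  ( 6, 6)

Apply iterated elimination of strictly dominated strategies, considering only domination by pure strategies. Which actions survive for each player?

P2 drop Q (R beats it: A:9>8 B:5>3 C:6>0)
P1 drop A (B beats it: P:10>7 R:8>0)
P1→{B,C} P2→{P,R}

IESDS → P1:{B,C} P2:{P,R}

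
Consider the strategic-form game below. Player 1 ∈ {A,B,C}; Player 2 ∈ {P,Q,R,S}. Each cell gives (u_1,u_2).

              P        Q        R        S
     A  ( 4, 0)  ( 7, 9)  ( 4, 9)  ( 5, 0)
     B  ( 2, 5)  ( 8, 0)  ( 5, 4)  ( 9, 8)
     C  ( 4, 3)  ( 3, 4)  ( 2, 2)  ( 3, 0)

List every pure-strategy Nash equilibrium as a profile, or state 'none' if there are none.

(A,P): not NE [P2→R gives 9>0]
(A,Q): not NE [P1→B gives 8>7]
(A,R): not NE [P1→B gives 5>4]
(A,S): not NE [P1→B gives 9>5; P2→R gives 9>0]
(B,P): not NE [P1→C gives 4>2; P2→S gives 8>5]
(B,Q): not NE [P2→S gives 8>0]
(B,R): not NE [P2→S gives 8>4]
(B,S): NE
(C,P): not NE [P2→Q gives 4>3]
(C,Q): not NE [P1→B gives 8>3]
(C,R): not NE [P1→B gives 5>2; P2→Q gives 4>2]
(C,S): not NE [P1→B gives 9>3; P2→Q gives 4>0]

PSNE = {(B,S)}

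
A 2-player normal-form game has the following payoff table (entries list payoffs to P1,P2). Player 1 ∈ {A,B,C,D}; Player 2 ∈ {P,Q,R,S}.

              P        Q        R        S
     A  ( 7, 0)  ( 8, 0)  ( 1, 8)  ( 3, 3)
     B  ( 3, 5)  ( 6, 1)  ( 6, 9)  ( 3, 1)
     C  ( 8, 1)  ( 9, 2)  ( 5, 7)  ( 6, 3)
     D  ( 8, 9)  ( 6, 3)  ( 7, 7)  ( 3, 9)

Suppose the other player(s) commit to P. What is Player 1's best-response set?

argmax u_1 = {C,D}

u_1(A vs P) = 7
u_1(B vs P) = 3
u_1(C vs P) = 8
u_1(D vs P) = 8
max payoff 8 at {C,D}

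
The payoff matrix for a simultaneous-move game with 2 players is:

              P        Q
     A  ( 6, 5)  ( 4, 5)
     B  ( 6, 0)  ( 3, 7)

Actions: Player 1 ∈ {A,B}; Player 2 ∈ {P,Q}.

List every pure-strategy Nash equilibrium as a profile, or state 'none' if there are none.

(A,P): NE
(A,Q): NE
(B,P): not NE [P2→Q gives 7>0]
(B,Q): not NE [P1→A gives 4>3]

Nash profiles: (A,P), (A,Q)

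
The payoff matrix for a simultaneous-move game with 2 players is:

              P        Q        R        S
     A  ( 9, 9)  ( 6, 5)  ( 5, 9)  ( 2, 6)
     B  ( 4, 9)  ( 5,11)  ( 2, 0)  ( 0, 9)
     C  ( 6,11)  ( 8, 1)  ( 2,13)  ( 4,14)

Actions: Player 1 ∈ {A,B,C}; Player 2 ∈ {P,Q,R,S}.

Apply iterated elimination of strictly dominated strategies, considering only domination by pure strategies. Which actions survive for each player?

Remaining: P1:{A,C} P2:{P,R,S}

P1 drop B (A beats it: P:9>4 Q:6>5 R:5>2 S:2>0)
P2 drop Q (P beats it: A:9>5 C:11>1)
P1→{A,C} P2→{P,R,S}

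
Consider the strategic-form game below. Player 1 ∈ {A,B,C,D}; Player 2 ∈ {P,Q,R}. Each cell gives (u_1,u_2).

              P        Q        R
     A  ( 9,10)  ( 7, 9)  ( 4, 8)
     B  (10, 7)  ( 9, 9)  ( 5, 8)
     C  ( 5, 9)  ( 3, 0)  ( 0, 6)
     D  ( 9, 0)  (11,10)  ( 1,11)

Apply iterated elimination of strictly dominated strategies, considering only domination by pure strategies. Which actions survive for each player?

Survivors P1:{B,D} P2:{Q,R}

P1 drop A (B beats it: P:10>9 Q:9>7 R:5>4)
P1 drop C (B beats it: P:10>5 Q:9>3 R:5>0)
P2 drop P (Q beats it: B:9>7 D:10>0)
P1→{B,D} P2→{Q,R}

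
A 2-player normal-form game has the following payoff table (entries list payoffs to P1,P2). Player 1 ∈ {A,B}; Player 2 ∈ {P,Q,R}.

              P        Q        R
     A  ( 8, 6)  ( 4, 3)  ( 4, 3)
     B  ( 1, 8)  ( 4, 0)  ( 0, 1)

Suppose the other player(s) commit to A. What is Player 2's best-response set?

u_2(P vs A) = 6
u_2(Q vs A) = 3
u_2(R vs A) = 3
max payoff 6 at {P}

BR_2 = {P}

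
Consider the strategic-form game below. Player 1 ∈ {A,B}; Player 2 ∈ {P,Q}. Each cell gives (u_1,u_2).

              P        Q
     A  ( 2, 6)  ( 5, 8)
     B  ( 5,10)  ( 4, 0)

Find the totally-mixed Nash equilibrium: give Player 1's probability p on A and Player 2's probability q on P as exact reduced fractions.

p=5/6, q=1/4

P1 indiff ⇒ q·2+(1-q)·5 = q·5+(1-q)·4 ⇒ q(-3) = (1-q)(-1) ⇒ q = 1/4
P2 indiff ⇒ p·6+(1-p)·10 = p·8+(1-p)·0 ⇒ p(-2) = (1-p)(-10) ⇒ p = 5/6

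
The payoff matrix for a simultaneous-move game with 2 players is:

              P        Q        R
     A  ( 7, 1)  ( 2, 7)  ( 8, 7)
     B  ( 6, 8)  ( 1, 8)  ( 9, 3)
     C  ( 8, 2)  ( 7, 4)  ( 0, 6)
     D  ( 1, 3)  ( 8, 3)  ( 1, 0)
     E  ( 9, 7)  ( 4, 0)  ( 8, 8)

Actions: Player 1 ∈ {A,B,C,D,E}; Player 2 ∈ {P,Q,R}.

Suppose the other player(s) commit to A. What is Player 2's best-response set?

u_2(P vs A) = 1
u_2(Q vs A) = 7
u_2(R vs A) = 7
max payoff 7 at {Q,R}

P2 best: {Q,R}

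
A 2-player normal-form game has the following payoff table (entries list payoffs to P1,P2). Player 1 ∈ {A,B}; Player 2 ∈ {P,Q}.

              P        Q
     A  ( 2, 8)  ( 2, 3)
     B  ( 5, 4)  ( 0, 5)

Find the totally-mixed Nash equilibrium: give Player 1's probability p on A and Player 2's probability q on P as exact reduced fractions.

P1 indiff ⇒ q·2+(1-q)·2 = q·5+(1-q)·0 ⇒ q(-3) = (1-q)(-2) ⇒ q = 2/5
P2 indiff ⇒ p·8+(1-p)·4 = p·3+(1-p)·5 ⇒ p(5) = (1-p)(1) ⇒ p = 1/6

P1 mixes 1/6 on A; P2 mixes 2/5 on P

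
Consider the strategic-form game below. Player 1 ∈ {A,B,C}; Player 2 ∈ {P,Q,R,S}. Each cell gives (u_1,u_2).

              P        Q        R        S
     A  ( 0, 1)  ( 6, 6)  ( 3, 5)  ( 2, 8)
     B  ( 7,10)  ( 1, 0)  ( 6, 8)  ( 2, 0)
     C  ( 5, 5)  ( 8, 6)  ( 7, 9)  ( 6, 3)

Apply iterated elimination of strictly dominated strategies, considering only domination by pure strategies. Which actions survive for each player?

IESDS → P1:{B,C} P2:{P,R}

P1 drop A (C beats it: P:5>0 Q:8>6 R:7>3 S:6>2)
P2 drop Q (R beats it: B:8>0 C:9>6)
P2 drop S (P beats it: B:10>0 C:5>3)
P1→{B,C} P2→{P,R}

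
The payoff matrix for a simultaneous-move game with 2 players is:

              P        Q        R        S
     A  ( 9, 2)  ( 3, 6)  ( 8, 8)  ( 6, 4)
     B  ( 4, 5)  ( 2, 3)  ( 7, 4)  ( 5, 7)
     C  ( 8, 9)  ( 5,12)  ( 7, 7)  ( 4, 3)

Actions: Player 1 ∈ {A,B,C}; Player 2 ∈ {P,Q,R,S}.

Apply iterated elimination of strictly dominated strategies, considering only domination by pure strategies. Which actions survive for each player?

Remaining: P1:{A,C} P2:{Q,R}

P1 drop B (A beats it: P:9>4 Q:3>2 R:8>7 S:6>5)
P2 drop P (Q beats it: A:6>2 C:12>9)
P2 drop S (Q beats it: A:6>4 C:12>3)
P1→{A,C} P2→{Q,R}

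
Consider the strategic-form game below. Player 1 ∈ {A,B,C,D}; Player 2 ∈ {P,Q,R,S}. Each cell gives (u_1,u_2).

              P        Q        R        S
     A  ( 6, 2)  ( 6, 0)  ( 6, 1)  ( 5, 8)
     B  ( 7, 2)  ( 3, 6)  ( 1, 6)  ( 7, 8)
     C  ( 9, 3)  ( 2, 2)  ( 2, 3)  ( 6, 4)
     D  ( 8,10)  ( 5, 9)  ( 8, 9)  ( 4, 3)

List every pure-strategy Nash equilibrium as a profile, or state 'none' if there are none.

PSNE = {(B,S)}

(A,P): not NE [P1→C gives 9>6; P2→S gives 8>2]
(A,Q): not NE [P2→S gives 8>0]
(A,R): not NE [P1→D gives 8>6; P2→S gives 8>1]
(A,S): not NE [P1→B gives 7>5]
(B,P): not NE [P1→C gives 9>7; P2→S gives 8>2]
(B,Q): not NE [P1→A gives 6>3; P2→S gives 8>6]
(B,R): not NE [P1→D gives 8>1; P2→S gives 8>6]
(B,S): NE
(C,P): not NE [P2→S gives 4>3]
(C,Q): not NE [P1→A gives 6>2; P2→S gives 4>2]
(C,R): not NE [P1→D gives 8>2; P2→S gives 4>3]
(C,S): not NE [P1→B gives 7>6]
(D,P): not NE [P1→C gives 9>8]
(D,Q): not NE [P1→A gives 6>5; P2→P gives 10>9]
(D,R): not NE [P2→P gives 10>9]
(D,S): not NE [P1→B gives 7>4; P2→P gives 10>3]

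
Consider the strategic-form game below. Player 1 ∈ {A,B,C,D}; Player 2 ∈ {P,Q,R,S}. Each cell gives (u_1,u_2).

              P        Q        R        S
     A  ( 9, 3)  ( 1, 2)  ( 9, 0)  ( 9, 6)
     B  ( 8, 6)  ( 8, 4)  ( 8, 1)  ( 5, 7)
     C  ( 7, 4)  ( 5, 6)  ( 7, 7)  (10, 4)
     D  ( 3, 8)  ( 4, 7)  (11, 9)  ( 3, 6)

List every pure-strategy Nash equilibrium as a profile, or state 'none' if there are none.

(A,P): not NE [P2→S gives 6>3]
(A,Q): not NE [P1→B gives 8>1; P2→S gives 6>2]
(A,R): not NE [P1→D gives 11>9; P2→S gives 6>0]
(A,S): not NE [P1→C gives 10>9]
(B,P): not NE [P1→A gives 9>8; P2→S gives 7>6]
(B,Q): not NE [P2→S gives 7>4]
(B,R): not NE [P1→D gives 11>8; P2→S gives 7>1]
(B,S): not NE [P1→C gives 10>5]
(C,P): not NE [P1→A gives 9>7; P2→R gives 7>4]
(C,Q): not NE [P1→B gives 8>5; P2→R gives 7>6]
(C,R): not NE [P1→D gives 11>7]
(C,S): not NE [P2→R gives 7>4]
(D,P): not NE [P1→A gives 9>3; P2→R gives 9>8]
(D,Q): not NE [P1→B gives 8>4; P2→R gives 9>7]
(D,R): NE
(D,S): not NE [P1→C gives 10>3; P2→R gives 9>6]

Nash profiles: (D,R)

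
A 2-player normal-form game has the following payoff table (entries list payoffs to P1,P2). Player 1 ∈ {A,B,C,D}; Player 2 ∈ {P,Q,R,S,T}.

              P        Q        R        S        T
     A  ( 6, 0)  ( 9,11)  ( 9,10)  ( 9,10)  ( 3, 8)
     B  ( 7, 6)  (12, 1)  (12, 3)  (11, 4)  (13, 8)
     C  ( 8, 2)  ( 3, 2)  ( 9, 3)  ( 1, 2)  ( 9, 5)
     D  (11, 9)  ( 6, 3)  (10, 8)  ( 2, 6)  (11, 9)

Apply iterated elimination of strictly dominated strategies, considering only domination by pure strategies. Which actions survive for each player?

Survivors P1:{B,D} P2:{P,T}

P1 drop A (B beats it: P:7>6 Q:12>9 R:12>9 S:11>9 T:13>3)
P1 drop C (D beats it: P:11>8 Q:6>3 R:10>9 S:2>1 T:11>9)
P2 drop Q (P beats it: B:6>1 D:9>3)
P2 drop R (P beats it: B:6>3 D:9>8)
P2 drop S (P beats it: B:6>4 D:9>6)
P1→{B,D} P2→{P,T}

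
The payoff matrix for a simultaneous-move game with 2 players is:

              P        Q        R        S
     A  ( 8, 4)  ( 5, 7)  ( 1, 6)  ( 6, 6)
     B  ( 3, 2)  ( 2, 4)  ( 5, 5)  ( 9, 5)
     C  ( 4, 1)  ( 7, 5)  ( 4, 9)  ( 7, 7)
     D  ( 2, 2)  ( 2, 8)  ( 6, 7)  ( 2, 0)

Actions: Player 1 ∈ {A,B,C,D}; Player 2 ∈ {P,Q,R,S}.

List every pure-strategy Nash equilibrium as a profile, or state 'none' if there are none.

NE set: (B,S)

(A,P): not NE [P2→Q gives 7>4]
(A,Q): not NE [P1→C gives 7>5]
(A,R): not NE [P1→D gives 6>1; P2→Q gives 7>6]
(A,S): not NE [P1→B gives 9>6; P2→Q gives 7>6]
(B,P): not NE [P1→A gives 8>3; P2→S gives 5>2]
(B,Q): not NE [P1→C gives 7>2; P2→S gives 5>4]
(B,R): not NE [P1→D gives 6>5]
(B,S): NE
(C,P): not NE [P1→A gives 8>4; P2→R gives 9>1]
(C,Q): not NE [P2→R gives 9>5]
(C,R): not NE [P1→D gives 6>4]
(C,S): not NE [P1→B gives 9>7; P2→R gives 9>7]
(D,P): not NE [P1→A gives 8>2; P2→Q gives 8>2]
(D,Q): not NE [P1→C gives 7>2]
(D,R): not NE [P2→Q gives 8>7]
(D,S): not NE [P1→B gives 9>2; P2→Q gives 8>0]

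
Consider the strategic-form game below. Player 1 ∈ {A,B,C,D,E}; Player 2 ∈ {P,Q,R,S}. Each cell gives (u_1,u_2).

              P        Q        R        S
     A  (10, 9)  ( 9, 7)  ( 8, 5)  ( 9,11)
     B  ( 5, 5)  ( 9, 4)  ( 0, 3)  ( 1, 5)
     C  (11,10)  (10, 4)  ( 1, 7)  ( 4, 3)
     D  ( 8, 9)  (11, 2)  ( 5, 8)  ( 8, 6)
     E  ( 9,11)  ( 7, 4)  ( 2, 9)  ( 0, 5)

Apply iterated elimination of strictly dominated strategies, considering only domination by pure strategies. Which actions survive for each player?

P1 drop B (C beats it: P:11>5 Q:10>9 R:1>0 S:4>1)
P1 drop E (A beats it: P:10>9 Q:9>7 R:8>2 S:9>0)
P2 drop Q (P beats it: A:9>7 C:10>4 D:9>2)
P1 drop D (A beats it: P:10>8 R:8>5 S:9>8)
P2 drop R (P beats it: A:9>5 C:10>7)
P1→{A,C} P2→{P,S}

Remaining: P1:{A,C} P2:{P,S}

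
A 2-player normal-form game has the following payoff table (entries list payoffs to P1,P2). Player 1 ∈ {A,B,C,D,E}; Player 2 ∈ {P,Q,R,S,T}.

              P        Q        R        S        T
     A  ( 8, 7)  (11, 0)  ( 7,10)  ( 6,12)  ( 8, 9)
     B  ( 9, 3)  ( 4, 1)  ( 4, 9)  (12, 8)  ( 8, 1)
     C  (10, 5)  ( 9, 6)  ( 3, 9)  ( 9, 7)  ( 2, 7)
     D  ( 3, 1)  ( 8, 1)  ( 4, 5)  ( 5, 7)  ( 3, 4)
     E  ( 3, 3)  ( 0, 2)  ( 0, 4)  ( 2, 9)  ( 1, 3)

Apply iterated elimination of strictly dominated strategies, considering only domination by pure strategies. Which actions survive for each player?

P1 drop D (A beats it: P:8>3 Q:11>8 R:7>4 S:6>5 T:8>3)
P1 drop E (A beats it: P:8>3 Q:11>0 R:7>0 S:6>2 T:8>1)
P2 drop P (R beats it: A:10>7 B:9>3 C:9>5)
P2 drop Q (R beats it: A:10>0 B:9>1 C:9>6)
P1 drop C (B beats it: R:4>3 S:12>9 T:8>2)
P2 drop T (R beats it: A:10>9 B:9>1)
P1→{A,B} P2→{R,S}

Survivors P1:{A,B} P2:{R,S}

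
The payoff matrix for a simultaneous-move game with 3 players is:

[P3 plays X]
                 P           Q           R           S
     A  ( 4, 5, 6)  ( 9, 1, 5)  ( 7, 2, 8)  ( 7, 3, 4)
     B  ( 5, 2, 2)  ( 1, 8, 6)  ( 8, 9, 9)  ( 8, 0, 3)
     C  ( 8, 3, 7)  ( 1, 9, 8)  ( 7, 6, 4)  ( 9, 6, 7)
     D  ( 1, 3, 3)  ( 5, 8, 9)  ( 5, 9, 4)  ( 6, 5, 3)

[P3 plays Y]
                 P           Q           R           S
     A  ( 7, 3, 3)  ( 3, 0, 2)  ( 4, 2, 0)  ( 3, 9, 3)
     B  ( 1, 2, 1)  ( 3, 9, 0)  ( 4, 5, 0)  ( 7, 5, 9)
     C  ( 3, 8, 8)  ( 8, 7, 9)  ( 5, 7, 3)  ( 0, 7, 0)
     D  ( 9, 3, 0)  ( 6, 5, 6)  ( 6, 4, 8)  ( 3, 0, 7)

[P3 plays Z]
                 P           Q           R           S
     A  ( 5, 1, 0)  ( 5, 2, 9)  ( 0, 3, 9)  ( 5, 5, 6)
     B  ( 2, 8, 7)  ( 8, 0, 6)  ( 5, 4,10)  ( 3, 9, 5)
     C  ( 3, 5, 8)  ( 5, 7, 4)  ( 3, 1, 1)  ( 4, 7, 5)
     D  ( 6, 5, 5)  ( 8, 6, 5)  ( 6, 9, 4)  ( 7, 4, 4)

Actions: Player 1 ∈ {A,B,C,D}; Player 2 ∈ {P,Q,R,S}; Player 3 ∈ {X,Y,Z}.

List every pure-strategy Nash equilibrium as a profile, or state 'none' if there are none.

(A,P,X): not NE [P1→C gives 8>4]
(A,P,Y): not NE [P1→D gives 9>7; P2→S gives 9>3; P3→X gives 6>3]
(A,P,Z): not NE [P1→D gives 6>5; P2→S gives 5>1; P3→X gives 6>0]
(A,Q,X): not NE [P2→P gives 5>1; P3→Z gives 9>5]
(A,Q,Y): not NE [P1→C gives 8>3; P2→S gives 9>0; P3→Z gives 9>2]
(A,Q,Z): not NE [P1→D gives 8>5; P2→S gives 5>2]
(A,R,X): not NE [P1→B gives 8>7; P2→P gives 5>2; P3→Z gives 9>8]
(A,R,Y): not NE [P1→D gives 6>4; P2→S gives 9>2; P3→Z gives 9>0]
(A,R,Z): not NE [P1→D gives 6>0; P2→S gives 5>3]
(A,S,X): not NE [P1→C gives 9>7; P2→P gives 5>3; P3→Z gives 6>4]
(A,S,Y): not NE [P1→B gives 7>3; P3→Z gives 6>3]
(A,S,Z): not NE [P1→D gives 7>5]
(B,P,X): not NE [P1→C gives 8>5; P2→R gives 9>2; P3→Z gives 7>2]
(B,P,Y): not NE [P1→D gives 9>1; P2→Q gives 9>2; P3→Z gives 7>1]
(B,P,Z): not NE [P1→D gives 6>2; P2→S gives 9>8]
(B,Q,X): not NE [P1→A gives 9>1; P2→R gives 9>8]
(B,Q,Y): not NE [P1→C gives 8>3; P3→Z gives 6>0]
(B,Q,Z): not NE [P2→S gives 9>0]
(B,R,X): not NE [P3→Z gives 10>9]
(B,R,Y): not NE [P1→D gives 6>4; P2→Q gives 9>5; P3→Z gives 10>0]
(B,R,Z): not NE [P1→D gives 6>5; P2→S gives 9>4]
(B,S,X): not NE [P1→C gives 9>8; P2→R gives 9>0; P3→Y gives 9>3]
(B,S,Y): not NE [P2→Q gives 9>5]
(B,S,Z): not NE [P1→D gives 7>3; P3→Y gives 9>5]
(C,P,X): not NE [P2→Q gives 9>3; P3→Z gives 8>7]
(C,P,Y): not NE [P1→D gives 9>3]
(C,P,Z): not NE [P1→D gives 6>3; P2→S gives 7>5]
(C,Q,X): not NE [P1→A gives 9>1; P3→Y gives 9>8]
(C,Q,Y): not NE [P2→P gives 8>7]
(C,Q,Z): not NE [P1→D gives 8>5; P3→Y gives 9>4]
(C,R,X): not NE [P1→B gives 8>7; P2→Q gives 9>6]
(C,R,Y): not NE [P1→D gives 6>5; P2→P gives 8>7; P3→X gives 4>3]
(C,R,Z): not NE [P1→D gives 6>3; P2→S gives 7>1; P3→X gives 4>1]
(C,S,X): not NE [P2→Q gives 9>6]
(C,S,Y): not NE [P1→B gives 7>0; P2→P gives 8>7; P3→X gives 7>0]
(C,S,Z): not NE [P1→D gives 7>4; P3→X gives 7>5]
(D,P,X): not NE [P1→C gives 8>1; P2→R gives 9>3; P3→Z gives 5>3]
(D,P,Y): not NE [P2→Q gives 5>3; P3→Z gives 5>0]
(D,P,Z): not NE [P2→R gives 9>5]
(D,Q,X): not NE [P1→A gives 9>5; P2→R gives 9>8]
(D,Q,Y): not NE [P1→C gives 8>6; P3→X gives 9>6]
(D,Q,Z): not NE [P2→R gives 9>6; P3→X gives 9>5]
(D,R,X): not NE [P1→B gives 8>5; P3→Y gives 8>4]
(D,R,Y): not NE [P2→Q gives 5>4]
(D,R,Z): not NE [P3→Y gives 8>4]
(D,S,X): not NE [P1→C gives 9>6; P2→R gives 9>5; P3→Y gives 7>3]
(D,S,Y): not NE [P1→B gives 7>3; P2→Q gives 5>0]
(D,S,Z): not NE [P2→R gives 9>4; P3→Y gives 7>4]

Equilibria: none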